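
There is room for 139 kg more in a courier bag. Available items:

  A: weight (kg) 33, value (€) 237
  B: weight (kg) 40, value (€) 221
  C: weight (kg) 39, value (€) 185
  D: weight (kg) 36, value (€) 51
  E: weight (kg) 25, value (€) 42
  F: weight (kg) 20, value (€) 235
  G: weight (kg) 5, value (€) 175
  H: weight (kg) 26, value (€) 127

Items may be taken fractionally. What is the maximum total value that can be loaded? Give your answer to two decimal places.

Sort by value per unit weight and fill in that order.
Order: G (175/5=35.00) > F (235/20=11.75) > A (237/33=7.18) > B (221/40=5.53) > H (127/26=4.88) > C (185/39=4.74) > E (42/25=1.68) > D (51/36=1.42)
Fill: take G (5 @ 175) → take F (20 @ 235) → take A (33 @ 237) → take B (40 @ 221) → take H (26 @ 127) → take 15/39 of C → 71.15; 139/139 used.
Total value = 1066.15

1066.15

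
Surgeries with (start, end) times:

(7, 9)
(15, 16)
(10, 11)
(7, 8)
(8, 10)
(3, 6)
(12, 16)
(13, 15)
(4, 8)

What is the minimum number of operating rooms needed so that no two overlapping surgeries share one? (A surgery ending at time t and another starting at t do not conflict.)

3

starts: [3, 4, 7, 7, 8, 10, 12, 13, 15]
ends:   [6, 8, 8, 9, 10, 11, 15, 16, 16]
s3→1 s4→2 e6→1 s7→2 s7→3  — peak 3.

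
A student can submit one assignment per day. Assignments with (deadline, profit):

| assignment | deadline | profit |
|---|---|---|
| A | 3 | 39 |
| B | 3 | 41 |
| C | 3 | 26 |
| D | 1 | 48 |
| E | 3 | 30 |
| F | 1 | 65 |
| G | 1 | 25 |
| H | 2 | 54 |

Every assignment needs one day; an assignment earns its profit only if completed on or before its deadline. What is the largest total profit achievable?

By profit: F(d1,65), H(d2,54), D(d1,48), B(d3,41), A(d3,39), E(d3,30), C(d3,26), G(d1,25)
F→slot 1; H→slot 2; D skipped; B→slot 3; A skipped; E skipped; C skipped; G skipped.
Profit = 65 + 54 + 41 = 160

160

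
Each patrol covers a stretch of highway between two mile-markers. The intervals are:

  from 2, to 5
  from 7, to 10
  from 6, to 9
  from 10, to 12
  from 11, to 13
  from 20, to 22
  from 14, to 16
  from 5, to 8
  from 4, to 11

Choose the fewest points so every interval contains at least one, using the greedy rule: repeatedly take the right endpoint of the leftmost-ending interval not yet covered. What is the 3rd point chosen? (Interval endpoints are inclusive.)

12

Sorted: [2,5] [5,8] [6,9] [7,10] [4,11] [10,12] [11,13] [14,16] [20,22]
{[2,5],[5,8]} hit by 5; {[6,9],[7,10],[4,11]} hit by 9; {[10,12],[11,13]} hit by 12; {[14,16]} hit by 16; {[20,22]} hit by 22.
Points: 5, 9, 12, 16, 22 (5 total).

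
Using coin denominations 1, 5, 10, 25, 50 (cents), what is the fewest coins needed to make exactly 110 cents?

Use the largest denomination that fits, subtract, and repeat.
110 − 2×50→10 − 1×10→0
Total coins = 2 + 1 = 3

3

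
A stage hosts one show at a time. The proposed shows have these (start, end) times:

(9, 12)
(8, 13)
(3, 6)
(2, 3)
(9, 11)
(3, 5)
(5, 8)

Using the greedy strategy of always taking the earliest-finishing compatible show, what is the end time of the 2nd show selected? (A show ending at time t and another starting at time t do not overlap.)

Order by finish time; keep every interval that doesn't clash with the previous kept one.
By end time: (2,3), (3,5), (3,6), (5,8), (9,11), (9,12), (8,13).
Pick (2,3); next start ≥ 3 → (3,5); next start ≥ 5 → (5,8); next start ≥ 8 → (9,11).
Selected: (2,3) (3,5) (5,8) (9,11)

5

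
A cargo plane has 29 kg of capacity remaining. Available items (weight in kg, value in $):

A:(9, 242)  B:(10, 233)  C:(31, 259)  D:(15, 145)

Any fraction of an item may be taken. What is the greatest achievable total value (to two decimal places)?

Order: A (242/9=26.89) > B (233/10=23.30) > D (145/15=9.67) > C (259/31=8.35)
Fill: take A (9 @ 242) → take B (10 @ 233) → take 10/15 of D → 96.67; 29/29 used.
Total value = 571.67

571.67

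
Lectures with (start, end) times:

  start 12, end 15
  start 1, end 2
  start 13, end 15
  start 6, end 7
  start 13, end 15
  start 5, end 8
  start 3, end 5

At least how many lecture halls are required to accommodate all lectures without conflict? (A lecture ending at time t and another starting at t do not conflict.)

The answer is the maximum number of intervals overlapping at any instant.
Events (time:±→running): 1:+→1 2:-→0 3:+→1 5:-→0 5:+→1 6:+→2 7:-→1 8:-→0 12:+→1 13:+→2 13:+→3 … peak 3.

3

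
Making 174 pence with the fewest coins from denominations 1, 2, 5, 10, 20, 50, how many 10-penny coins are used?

0

174 = 3×50 + 1×20 + 2×2
Count of 10: 0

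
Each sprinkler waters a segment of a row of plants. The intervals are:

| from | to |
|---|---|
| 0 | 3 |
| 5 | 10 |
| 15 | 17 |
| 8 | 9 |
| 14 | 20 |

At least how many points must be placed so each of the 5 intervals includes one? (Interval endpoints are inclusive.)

Process intervals by earliest right end; each time one isn't hit yet, stab at its right endpoint.
By right end: [0,3]  [8,9]  [5,10]  [15,17]  [14,20]
[0,3] uncovered → point at 3; [8,9] uncovered → point at 9; [15,17] uncovered → point at 17.
Points: 3, 9, 17 (3 total).

3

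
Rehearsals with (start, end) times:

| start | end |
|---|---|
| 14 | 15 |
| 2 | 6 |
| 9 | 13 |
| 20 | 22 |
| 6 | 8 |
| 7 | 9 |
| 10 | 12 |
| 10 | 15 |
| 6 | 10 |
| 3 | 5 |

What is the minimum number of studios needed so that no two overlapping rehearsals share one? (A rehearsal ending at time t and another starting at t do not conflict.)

The answer is the maximum number of intervals overlapping at any instant.
starts: [2, 3, 6, 6, 7, 9, 10, 10, 14, 20]
ends:   [5, 6, 8, 9, 10, 12, 13, 15, 15, 22]
s2→1 s3→2 e5→1 e6→0 s6→1 s6→2 s7→3  — peak 3.

3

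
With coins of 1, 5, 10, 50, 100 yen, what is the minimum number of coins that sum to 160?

3

Use the largest denomination that fits, subtract, and repeat.
160 − 1×100→60 − 1×50→10 − 1×10→0
Total coins = 1 + 1 + 1 = 3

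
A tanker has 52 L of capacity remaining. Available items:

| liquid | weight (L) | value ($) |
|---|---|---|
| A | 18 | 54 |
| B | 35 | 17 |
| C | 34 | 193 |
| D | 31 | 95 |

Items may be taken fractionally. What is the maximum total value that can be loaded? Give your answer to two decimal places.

Order: C (193/34=5.68) > D (95/31=3.06) > A (54/18=3.00) > B (17/35=0.49)
Fill: take C (34 @ 193) → take 18/31 of D → 55.16; 52/52 used.
Total value = 248.16

248.16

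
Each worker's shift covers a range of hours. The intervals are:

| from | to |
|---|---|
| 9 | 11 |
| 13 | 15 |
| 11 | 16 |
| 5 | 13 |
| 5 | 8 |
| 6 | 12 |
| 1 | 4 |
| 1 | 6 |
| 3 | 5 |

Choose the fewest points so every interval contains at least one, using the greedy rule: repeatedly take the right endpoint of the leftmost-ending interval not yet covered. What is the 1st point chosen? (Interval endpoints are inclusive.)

4

Sorted: [1,4] [3,5] [1,6] [5,8] [9,11] [6,12] [5,13] [13,15] [11,16]
{[1,4],[3,5],[1,6]} hit by 4; {[5,8]} hit by 8; {[9,11],[6,12],[5,13]} hit by 11; {[13,15],[11,16]} hit by 15.
Points: 4, 8, 11, 15 (4 total).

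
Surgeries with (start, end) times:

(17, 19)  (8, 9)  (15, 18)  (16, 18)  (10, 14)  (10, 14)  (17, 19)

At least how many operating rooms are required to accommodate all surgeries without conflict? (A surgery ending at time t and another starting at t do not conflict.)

starts: [8, 10, 10, 15, 16, 17, 17]
ends:   [9, 14, 14, 18, 18, 19, 19]
s8→1 e9→0 s10→1 s10→2 e14→1 e14→0 s15→1 s16→2 s17→3 s17→4  — peak 4.

4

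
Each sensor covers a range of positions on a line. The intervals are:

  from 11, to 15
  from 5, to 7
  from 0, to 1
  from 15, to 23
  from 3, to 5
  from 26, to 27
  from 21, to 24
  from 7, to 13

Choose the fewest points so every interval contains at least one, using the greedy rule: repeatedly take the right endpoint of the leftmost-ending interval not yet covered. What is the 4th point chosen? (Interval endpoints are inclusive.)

23

Sort by right endpoint; whenever an interval is uncovered, place a point at its right end.
By right end: [0,1]  [3,5]  [5,7]  [7,13]  [11,15]  [15,23]  [21,24]  [26,27]
[0,1] uncovered → point at 1; [3,5] uncovered → point at 5; [7,13] uncovered → point at 13; [15,23] uncovered → point at 23; [26,27] uncovered → point at 27.
Points: 1, 5, 13, 23, 27 (5 total).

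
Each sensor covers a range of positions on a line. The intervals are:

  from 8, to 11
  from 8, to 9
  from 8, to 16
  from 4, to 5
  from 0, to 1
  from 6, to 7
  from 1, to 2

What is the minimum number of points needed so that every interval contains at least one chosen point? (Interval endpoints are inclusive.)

4

By right end: [0,1]  [1,2]  [4,5]  [6,7]  [8,9]  [8,11]  [8,16]
[0,1] uncovered → point at 1; [4,5] uncovered → point at 5; [6,7] uncovered → point at 7; [8,9] uncovered → point at 9.
Points: 1, 5, 7, 9 (4 total).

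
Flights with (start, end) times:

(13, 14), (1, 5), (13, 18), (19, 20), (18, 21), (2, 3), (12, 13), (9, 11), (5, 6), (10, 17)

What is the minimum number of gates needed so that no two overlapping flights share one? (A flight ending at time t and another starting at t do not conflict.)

Count concurrent intervals with a sweep; the peak is the room count.
starts: [1, 2, 5, 9, 10, 12, 13, 13, 18, 19]
ends:   [3, 5, 6, 11, 13, 14, 17, 18, 20, 21]
s1→1 s2→2 e3→1 e5→0 s5→1 e6→0 s9→1 s10→2 e11→1 s12→2 e13→1 s13→2 s13→3  — peak 3.

3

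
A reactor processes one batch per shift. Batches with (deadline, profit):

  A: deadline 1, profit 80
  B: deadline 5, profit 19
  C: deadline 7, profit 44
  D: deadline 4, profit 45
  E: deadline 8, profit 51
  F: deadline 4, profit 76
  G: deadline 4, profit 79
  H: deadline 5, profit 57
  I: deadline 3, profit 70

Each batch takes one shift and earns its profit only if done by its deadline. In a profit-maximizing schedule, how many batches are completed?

By profit: A(d1,80), G(d4,79), F(d4,76), I(d3,70), H(d5,57), E(d8,51), D(d4,45), C(d7,44), B(d5,19)
A→slot 1; G→slot 4; F→slot 3; I→slot 2; H→slot 5; E→slot 8; D skipped; C→slot 7; B skipped.
7 of 9 scheduled.

7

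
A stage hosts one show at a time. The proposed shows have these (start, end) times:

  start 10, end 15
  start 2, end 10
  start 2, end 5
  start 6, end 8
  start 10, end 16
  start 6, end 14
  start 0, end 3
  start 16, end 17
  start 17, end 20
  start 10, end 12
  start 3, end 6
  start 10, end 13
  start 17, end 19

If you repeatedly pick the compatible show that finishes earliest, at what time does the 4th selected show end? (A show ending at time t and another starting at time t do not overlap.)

12

Order by finish time; keep every interval that doesn't clash with the previous kept one.
By end time: (0,3), (2,5), (3,6), (6,8), (2,10), (10,12), (10,13), (6,14), (10,15), (10,16), (16,17), (17,19), (17,20).
Pick (0,3); next start ≥ 3 → (3,6); next start ≥ 6 → (6,8); next start ≥ 8 → (10,12); next start ≥ 12 → (16,17); next start ≥ 17 → (17,19).
Selected: (0,3) (3,6) (6,8) (10,12) (16,17) (17,19)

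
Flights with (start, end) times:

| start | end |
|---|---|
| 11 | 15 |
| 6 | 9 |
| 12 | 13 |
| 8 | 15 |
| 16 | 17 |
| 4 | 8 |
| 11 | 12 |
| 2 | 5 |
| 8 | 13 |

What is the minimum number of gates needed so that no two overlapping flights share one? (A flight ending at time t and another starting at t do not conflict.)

The answer is the maximum number of intervals overlapping at any instant.
Events (time:±→running): 2:+→1 4:+→2 5:-→1 6:+→2 8:-→1 8:+→2 8:+→3 9:-→2 11:+→3 11:+→4 … peak 4.

4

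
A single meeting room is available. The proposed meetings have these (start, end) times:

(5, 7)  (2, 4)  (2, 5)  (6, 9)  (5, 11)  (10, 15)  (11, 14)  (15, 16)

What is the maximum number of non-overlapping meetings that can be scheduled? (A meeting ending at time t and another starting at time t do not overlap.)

4

Sort by end time and greedily take each interval whose start is ≥ the last chosen end.
Sorted by end: (2,4)  (2,5)  (5,7)  (6,9)  (5,11)  (11,14)  (10,15)  (15,16)
take (2,4); skip (2,5); take (5,7); take (11,14); skip (10,15); take (15,16).
Selected 4 meetings.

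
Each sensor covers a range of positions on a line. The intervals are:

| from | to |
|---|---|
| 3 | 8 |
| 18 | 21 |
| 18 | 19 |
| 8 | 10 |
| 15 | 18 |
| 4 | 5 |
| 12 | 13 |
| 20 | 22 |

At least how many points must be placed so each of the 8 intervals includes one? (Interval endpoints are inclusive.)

5

Process intervals by earliest right end; each time one isn't hit yet, stab at its right endpoint.
By right end: [4,5]  [3,8]  [8,10]  [12,13]  [15,18]  [18,19]  [18,21]  [20,22]
[4,5] uncovered → point at 5; [8,10] uncovered → point at 10; [12,13] uncovered → point at 13; [15,18] uncovered → point at 18; [20,22] uncovered → point at 22.
Points: 5, 10, 13, 18, 22 (5 total).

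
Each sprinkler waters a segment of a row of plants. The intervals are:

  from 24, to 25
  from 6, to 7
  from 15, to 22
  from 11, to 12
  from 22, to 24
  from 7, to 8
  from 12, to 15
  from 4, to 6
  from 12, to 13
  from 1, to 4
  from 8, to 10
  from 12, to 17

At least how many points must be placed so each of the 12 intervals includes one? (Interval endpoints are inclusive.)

6

By right end: [1,4]  [4,6]  [6,7]  [7,8]  [8,10]  [11,12]  [12,13]  [12,15]  [12,17]  [15,22]  [22,24]  [24,25]
[1,4] uncovered → point at 4; [6,7] uncovered → point at 7; [8,10] uncovered → point at 10; [11,12] uncovered → point at 12; [15,22] uncovered → point at 22; [24,25] uncovered → point at 25.
Points: 4, 7, 10, 12, 22, 25 (6 total).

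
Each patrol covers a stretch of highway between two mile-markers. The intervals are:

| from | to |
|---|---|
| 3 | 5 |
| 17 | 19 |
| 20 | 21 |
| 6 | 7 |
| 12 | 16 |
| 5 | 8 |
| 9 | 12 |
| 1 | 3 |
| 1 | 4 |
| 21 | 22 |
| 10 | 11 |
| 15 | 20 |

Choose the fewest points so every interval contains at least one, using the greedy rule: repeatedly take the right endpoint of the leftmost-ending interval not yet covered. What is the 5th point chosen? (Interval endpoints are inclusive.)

19

By right end: [1,3]  [1,4]  [3,5]  [6,7]  [5,8]  [10,11]  [9,12]  [12,16]  [17,19]  [15,20]  [20,21]  [21,22]
[1,3] uncovered → point at 3; [6,7] uncovered → point at 7; [10,11] uncovered → point at 11; [12,16] uncovered → point at 16; [17,19] uncovered → point at 19; [20,21] uncovered → point at 21.
Points: 3, 7, 11, 16, 19, 21 (6 total).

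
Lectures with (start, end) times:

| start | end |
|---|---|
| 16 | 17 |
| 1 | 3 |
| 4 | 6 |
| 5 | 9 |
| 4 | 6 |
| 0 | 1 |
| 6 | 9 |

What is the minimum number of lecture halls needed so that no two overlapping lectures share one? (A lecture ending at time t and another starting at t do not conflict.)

starts: [0, 1, 4, 4, 5, 6, 16]
ends:   [1, 3, 6, 6, 9, 9, 17]
s0→1 e1→0 s1→1 e3→0 s4→1 s4→2 s5→3  — peak 3.

3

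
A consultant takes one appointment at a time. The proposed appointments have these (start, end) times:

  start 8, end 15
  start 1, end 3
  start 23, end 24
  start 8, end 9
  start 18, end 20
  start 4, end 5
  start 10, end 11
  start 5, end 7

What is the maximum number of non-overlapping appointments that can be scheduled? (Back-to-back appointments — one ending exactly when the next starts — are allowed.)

7

Greedy by earliest finish: after sorting by end time, pick each interval compatible with the last pick.
By end time: (1,3), (4,5), (5,7), (8,9), (10,11), (8,15), (18,20), (23,24).
Pick (1,3); next start ≥ 3 → (4,5); next start ≥ 5 → (5,7); next start ≥ 7 → (8,9); next start ≥ 9 → (10,11); next start ≥ 11 → (18,20); next start ≥ 20 → (23,24).
Selected 7 appointments.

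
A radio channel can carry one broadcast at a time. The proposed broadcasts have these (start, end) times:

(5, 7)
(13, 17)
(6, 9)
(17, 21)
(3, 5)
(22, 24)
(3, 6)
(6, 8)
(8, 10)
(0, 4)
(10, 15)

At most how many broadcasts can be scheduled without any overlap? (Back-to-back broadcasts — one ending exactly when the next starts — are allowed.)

Sort by end time and greedily take each interval whose start is ≥ the last chosen end.
Sorted by end: (0,4)  (3,5)  (3,6)  (5,7)  (6,8)  (6,9)  (8,10)  (10,15)  (13,17)  (17,21)  (22,24)
take (0,4); take (5,7); skip (6,8); take (8,10); take (10,15); skip (13,17); take (17,21); take (22,24).
Selected 6 broadcasts.

6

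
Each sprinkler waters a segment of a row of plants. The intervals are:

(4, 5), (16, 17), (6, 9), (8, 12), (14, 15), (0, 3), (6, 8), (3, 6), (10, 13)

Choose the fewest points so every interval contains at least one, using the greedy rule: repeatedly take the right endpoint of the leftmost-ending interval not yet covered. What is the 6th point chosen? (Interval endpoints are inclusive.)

Process intervals by earliest right end; each time one isn't hit yet, stab at its right endpoint.
By right end: [0,3]  [4,5]  [3,6]  [6,8]  [6,9]  [8,12]  [10,13]  [14,15]  [16,17]
[0,3] uncovered → point at 3; [4,5] uncovered → point at 5; [6,8] uncovered → point at 8; [10,13] uncovered → point at 13; [14,15] uncovered → point at 15; [16,17] uncovered → point at 17.
Points: 3, 5, 8, 13, 15, 17 (6 total).

17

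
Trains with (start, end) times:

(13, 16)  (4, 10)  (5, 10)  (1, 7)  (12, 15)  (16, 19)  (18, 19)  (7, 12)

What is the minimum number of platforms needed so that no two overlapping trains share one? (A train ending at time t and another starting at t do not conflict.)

Events (time:±→running): 1:+→1 4:+→2 5:+→3 … peak 3.

3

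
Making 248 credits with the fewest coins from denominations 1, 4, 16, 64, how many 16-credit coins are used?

248 = 3×64 + 3×16 + 2×4
Count of 16: 3

3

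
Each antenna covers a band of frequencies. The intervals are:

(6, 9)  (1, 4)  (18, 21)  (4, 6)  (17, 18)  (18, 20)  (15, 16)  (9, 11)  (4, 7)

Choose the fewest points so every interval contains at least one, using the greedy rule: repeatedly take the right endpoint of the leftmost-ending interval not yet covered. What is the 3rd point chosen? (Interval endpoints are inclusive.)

Sorted: [1,4] [4,6] [4,7] [6,9] [9,11] [15,16] [17,18] [18,20] [18,21]
{[1,4],[4,6],[4,7]} hit by 4; {[6,9],[9,11]} hit by 9; {[15,16]} hit by 16; {[17,18],[18,20],[18,21]} hit by 18.
Points: 4, 9, 16, 18 (4 total).

16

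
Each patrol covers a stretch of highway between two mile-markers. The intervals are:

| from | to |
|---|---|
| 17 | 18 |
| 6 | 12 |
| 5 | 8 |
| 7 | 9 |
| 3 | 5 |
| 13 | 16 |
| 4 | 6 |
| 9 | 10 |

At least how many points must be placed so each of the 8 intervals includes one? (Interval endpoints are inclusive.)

4

By right end: [3,5]  [4,6]  [5,8]  [7,9]  [9,10]  [6,12]  [13,16]  [17,18]
[3,5] uncovered → point at 5; [7,9] uncovered → point at 9; [13,16] uncovered → point at 16; [17,18] uncovered → point at 18.
Points: 5, 9, 16, 18 (4 total).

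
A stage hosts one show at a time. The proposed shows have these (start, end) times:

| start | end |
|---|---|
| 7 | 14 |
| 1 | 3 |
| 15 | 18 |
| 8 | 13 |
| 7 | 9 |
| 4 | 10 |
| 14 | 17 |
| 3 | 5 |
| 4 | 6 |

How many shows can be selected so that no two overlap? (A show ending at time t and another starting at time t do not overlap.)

4

By end time: (1,3), (3,5), (4,6), (7,9), (4,10), (8,13), (7,14), (14,17), (15,18).
Pick (1,3); next start ≥ 3 → (3,5); next start ≥ 5 → (7,9); next start ≥ 9 → (14,17).
Selected 4 shows.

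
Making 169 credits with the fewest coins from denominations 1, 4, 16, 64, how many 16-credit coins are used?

Greedy: take as many of the largest coin as possible, then repeat with the remainder.
169 = 2×64 + 2×16 + 2×4 + 1×1
Count of 16: 2

2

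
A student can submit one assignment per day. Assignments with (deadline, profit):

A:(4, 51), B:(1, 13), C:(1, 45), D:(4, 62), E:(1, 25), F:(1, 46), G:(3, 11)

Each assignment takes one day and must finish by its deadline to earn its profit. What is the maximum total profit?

Sort by profit descending; place each in the latest free slot ≤ its deadline.
By profit: D(d4,62), A(d4,51), F(d1,46), C(d1,45), E(d1,25), B(d1,13), G(d3,11)
D→slot 4; A→slot 3; F→slot 1; C skipped; E skipped; B skipped; G→slot 2.
Profit = 46 + 11 + 51 + 62 = 170

170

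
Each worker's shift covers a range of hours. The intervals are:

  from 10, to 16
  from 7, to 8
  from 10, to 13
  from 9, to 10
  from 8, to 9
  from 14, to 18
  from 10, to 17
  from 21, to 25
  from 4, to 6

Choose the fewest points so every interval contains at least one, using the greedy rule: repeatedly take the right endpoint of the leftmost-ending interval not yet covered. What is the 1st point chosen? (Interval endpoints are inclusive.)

Process intervals by earliest right end; each time one isn't hit yet, stab at its right endpoint.
By right end: [4,6]  [7,8]  [8,9]  [9,10]  [10,13]  [10,16]  [10,17]  [14,18]  [21,25]
[4,6] uncovered → point at 6; [7,8] uncovered → point at 8; [9,10] uncovered → point at 10; [14,18] uncovered → point at 18; [21,25] uncovered → point at 25.
Points: 6, 8, 10, 18, 25 (5 total).

6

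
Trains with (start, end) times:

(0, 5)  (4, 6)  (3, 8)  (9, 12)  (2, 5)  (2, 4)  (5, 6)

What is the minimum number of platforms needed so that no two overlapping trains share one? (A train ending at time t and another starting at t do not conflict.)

Events (time:±→running): 0:+→1 2:+→2 2:+→3 3:+→4 … peak 4.

4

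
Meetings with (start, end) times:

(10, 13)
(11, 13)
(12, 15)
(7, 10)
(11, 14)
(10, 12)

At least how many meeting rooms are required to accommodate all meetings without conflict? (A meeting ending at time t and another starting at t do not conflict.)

starts: [7, 10, 10, 11, 11, 12]
ends:   [10, 12, 13, 13, 14, 15]
s7→1 e10→0 s10→1 s10→2 s11→3 s11→4  — peak 4.

4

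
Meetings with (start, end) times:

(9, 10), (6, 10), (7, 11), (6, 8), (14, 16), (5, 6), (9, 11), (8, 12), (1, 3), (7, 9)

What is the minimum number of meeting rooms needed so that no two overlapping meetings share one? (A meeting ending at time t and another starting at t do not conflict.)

starts: [1, 5, 6, 6, 7, 7, 8, 9, 9, 14]
ends:   [3, 6, 8, 9, 10, 10, 11, 11, 12, 16]
s1→1 e3→0 s5→1 e6→0 s6→1 s6→2 s7→3 s7→4 e8→3 s8→4 e9→3 s9→4 s9→5  — peak 5.

5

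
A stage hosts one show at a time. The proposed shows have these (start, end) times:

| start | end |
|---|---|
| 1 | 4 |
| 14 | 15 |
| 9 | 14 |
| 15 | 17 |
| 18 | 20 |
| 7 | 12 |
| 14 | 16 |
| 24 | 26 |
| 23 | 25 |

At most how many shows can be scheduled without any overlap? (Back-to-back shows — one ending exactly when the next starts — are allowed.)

By end time: (1,4), (7,12), (9,14), (14,15), (14,16), (15,17), (18,20), (23,25), (24,26).
Pick (1,4); next start ≥ 4 → (7,12); next start ≥ 12 → (14,15); next start ≥ 15 → (15,17); next start ≥ 17 → (18,20); next start ≥ 20 → (23,25).
Selected 6 shows.

6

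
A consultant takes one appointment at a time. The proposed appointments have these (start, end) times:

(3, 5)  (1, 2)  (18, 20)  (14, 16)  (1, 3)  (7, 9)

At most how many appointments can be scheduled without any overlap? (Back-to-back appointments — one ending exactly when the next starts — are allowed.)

By end time: (1,2), (1,3), (3,5), (7,9), (14,16), (18,20).
Pick (1,2); next start ≥ 2 → (3,5); next start ≥ 5 → (7,9); next start ≥ 9 → (14,16); next start ≥ 16 → (18,20).
Selected 5 appointments.

5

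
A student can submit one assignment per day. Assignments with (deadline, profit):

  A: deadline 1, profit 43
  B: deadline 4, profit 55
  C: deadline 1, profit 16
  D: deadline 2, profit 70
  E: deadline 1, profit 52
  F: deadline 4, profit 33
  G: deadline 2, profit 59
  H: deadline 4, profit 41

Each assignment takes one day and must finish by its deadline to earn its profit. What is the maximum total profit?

Sort by profit descending; place each in the latest free slot ≤ its deadline.
By profit: D(d2,70), G(d2,59), B(d4,55), E(d1,52), A(d1,43), H(d4,41), F(d4,33), C(d1,16)
D→slot 2; G→slot 1; B→slot 4; E skipped; A skipped; H→slot 3; F skipped; C skipped.
Profit = 59 + 70 + 41 + 55 = 225

225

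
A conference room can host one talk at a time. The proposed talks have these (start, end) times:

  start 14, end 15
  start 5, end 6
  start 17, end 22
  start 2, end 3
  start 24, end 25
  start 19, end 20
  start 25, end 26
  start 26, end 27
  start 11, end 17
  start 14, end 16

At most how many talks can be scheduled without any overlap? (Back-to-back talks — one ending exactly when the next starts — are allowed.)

Sorted by end: (2,3)  (5,6)  (14,15)  (14,16)  (11,17)  (19,20)  (17,22)  (24,25)  (25,26)  (26,27)
take (2,3); take (5,6); take (14,15); skip (14,16); skip (11,17); take (19,20); skip (17,22); take (24,25); take (25,26); take (26,27).
Selected 7 talks.

7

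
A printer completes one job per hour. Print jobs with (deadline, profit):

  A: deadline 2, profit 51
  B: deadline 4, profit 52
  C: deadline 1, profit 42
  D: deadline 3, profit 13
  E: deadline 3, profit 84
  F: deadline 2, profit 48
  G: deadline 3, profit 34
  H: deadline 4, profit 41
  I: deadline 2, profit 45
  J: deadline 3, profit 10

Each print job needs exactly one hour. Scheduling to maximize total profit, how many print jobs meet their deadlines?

4

Sort by profit descending; place each in the latest free slot ≤ its deadline.
By profit: E(d3,84), B(d4,52), A(d2,51), F(d2,48), I(d2,45), C(d1,42), H(d4,41), G(d3,34), D(d3,13), J(d3,10)
E→slot 3; B→slot 4; A→slot 2; F→slot 1; I skipped; C skipped; H skipped; G skipped; D skipped; J skipped.
4 of 10 scheduled.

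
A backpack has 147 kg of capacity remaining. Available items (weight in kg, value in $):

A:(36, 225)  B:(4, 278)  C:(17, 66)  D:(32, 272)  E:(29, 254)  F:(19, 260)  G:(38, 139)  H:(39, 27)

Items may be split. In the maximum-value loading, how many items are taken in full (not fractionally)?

Greedy by value/weight ratio, highest first.
Order: B (278/4=69.50) > F (260/19=13.68) > E (254/29=8.76) > D (272/32=8.50) > A (225/36=6.25) > C (66/17=3.88) > G (139/38=3.66) > H (27/39=0.69)
Fill: take B (4 @ 278) → take F (19 @ 260) → take E (29 @ 254) → take D (32 @ 272) → take A (36 @ 225) → take C (17 @ 66) → take 10/38 of G → 36.58; 147/147 used.
6 item(s) taken whole; one partial (take 10/38 of G).

6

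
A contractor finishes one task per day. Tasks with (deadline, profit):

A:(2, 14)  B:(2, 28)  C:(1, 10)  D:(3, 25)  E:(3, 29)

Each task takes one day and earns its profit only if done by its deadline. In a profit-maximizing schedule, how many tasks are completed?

Profit order: E=29 B=28 D=25 A=14 C=10
Assign: E→slot 3, B→slot 2, D→slot 1, A skipped, C skipped.
Slots: [1:D] [2:B] [3:E]
3 of 5 scheduled.

3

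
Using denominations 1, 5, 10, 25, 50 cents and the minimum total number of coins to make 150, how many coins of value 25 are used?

150 = 3×50
Count of 25: 0

0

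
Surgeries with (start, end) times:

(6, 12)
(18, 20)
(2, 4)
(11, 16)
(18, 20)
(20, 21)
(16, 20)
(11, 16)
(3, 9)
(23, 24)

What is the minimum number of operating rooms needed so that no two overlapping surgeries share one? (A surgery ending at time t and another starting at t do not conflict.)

3

Events (time:±→running): 2:+→1 3:+→2 4:-→1 6:+→2 9:-→1 11:+→2 11:+→3 … peak 3.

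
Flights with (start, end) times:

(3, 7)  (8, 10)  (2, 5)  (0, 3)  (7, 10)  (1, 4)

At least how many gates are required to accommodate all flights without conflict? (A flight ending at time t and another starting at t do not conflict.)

3

The answer is the maximum number of intervals overlapping at any instant.
starts: [0, 1, 2, 3, 7, 8]
ends:   [3, 4, 5, 7, 10, 10]
s0→1 s1→2 s2→3  — peak 3.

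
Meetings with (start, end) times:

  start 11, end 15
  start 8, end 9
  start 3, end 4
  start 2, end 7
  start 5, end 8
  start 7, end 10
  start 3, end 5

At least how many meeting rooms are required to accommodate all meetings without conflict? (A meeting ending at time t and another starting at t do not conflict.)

Count concurrent intervals with a sweep; the peak is the room count.
starts: [2, 3, 3, 5, 7, 8, 11]
ends:   [4, 5, 7, 8, 9, 10, 15]
s2→1 s3→2 s3→3  — peak 3.

3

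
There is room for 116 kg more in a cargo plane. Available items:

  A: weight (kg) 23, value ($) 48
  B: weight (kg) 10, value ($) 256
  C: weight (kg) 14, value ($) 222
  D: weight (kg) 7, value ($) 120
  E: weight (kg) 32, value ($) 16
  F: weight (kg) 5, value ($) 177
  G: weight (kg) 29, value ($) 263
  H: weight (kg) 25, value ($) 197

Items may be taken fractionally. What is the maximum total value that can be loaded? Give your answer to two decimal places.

Greedy by value/weight ratio, highest first.
Order: F (177/5=35.40) > B (256/10=25.60) > D (120/7=17.14) > C (222/14=15.86) > G (263/29=9.07) > H (197/25=7.88) > A (48/23=2.09) > E (16/32=0.50)
Fill: take F (5 @ 177) → take B (10 @ 256) → take D (7 @ 120) → take C (14 @ 222) → take G (29 @ 263) → take H (25 @ 197) → take A (23 @ 48) → take 3/32 of E → 1.50; 116/116 used.
Total value = 1284.50

1284.50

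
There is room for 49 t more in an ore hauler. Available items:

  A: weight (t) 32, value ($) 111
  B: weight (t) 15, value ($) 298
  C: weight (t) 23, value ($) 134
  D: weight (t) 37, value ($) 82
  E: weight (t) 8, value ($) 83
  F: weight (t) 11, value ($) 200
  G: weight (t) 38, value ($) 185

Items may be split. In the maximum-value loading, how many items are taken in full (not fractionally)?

Ratios (sorted): B 19.87, F 18.18, E 10.38, C 5.83, G 4.87, A 3.47, D 2.22
take B (15 @ 298); take F (11 @ 200); take E (8 @ 83); take 15/23 of C → 87.39. Capacity used 49/49.
3 item(s) taken whole; one partial (take 15/23 of C).

3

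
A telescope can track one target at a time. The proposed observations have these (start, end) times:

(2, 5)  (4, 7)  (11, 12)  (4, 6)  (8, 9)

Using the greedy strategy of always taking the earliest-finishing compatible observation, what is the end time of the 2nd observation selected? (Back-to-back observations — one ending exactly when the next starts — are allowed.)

By end time: (2,5), (4,6), (4,7), (8,9), (11,12).
Pick (2,5); next start ≥ 5 → (8,9); next start ≥ 9 → (11,12).
Selected: (2,5) (8,9) (11,12)

9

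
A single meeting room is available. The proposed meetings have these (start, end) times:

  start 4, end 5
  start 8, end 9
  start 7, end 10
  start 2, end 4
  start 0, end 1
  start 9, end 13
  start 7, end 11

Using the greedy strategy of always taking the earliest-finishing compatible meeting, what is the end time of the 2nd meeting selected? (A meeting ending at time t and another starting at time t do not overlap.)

4

Sort by end time and greedily take each interval whose start is ≥ the last chosen end.
Sorted by end: (0,1)  (2,4)  (4,5)  (8,9)  (7,10)  (7,11)  (9,13)
take (0,1); take (2,4); take (4,5); take (8,9); skip (7,10); skip (7,11); take (9,13).
Selected: (0,1) (2,4) (4,5) (8,9) (9,13)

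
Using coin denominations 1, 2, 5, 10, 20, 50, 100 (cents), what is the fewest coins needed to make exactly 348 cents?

348 − 3×100→48 − 2×20→8 − 1×5→3 − 1×2→1 − 1×1→0
Total coins = 3 + 2 + 1 + 1 + 1 = 8

8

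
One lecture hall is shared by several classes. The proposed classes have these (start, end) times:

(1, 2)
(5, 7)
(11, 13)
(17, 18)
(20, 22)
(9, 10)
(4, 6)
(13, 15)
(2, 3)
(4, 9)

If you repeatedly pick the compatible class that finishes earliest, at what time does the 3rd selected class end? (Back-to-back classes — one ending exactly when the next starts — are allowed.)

Order by finish time; keep every interval that doesn't clash with the previous kept one.
By end time: (1,2), (2,3), (4,6), (5,7), (4,9), (9,10), (11,13), (13,15), (17,18), (20,22).
Pick (1,2); next start ≥ 2 → (2,3); next start ≥ 3 → (4,6); next start ≥ 6 → (9,10); next start ≥ 10 → (11,13); next start ≥ 13 → (13,15); next start ≥ 15 → (17,18); next start ≥ 18 → (20,22).
Selected: (1,2) (2,3) (4,6) (9,10) (11,13) (13,15) (17,18) (20,22)

6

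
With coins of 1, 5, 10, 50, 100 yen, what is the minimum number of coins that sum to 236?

7

Use the largest denomination that fits, subtract, and repeat.
236 − 2×100→36 − 3×10→6 − 1×5→1 − 1×1→0
Total coins = 2 + 3 + 1 + 1 = 7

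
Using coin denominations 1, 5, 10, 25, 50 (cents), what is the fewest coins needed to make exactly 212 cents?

7

Greedy: take as many of the largest coin as possible, then repeat with the remainder.
212 = 4×50 + 1×10 + 2×1
Total coins = 4 + 1 + 2 = 7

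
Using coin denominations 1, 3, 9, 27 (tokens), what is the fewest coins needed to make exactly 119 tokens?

7

119 = 4×27 + 1×9 + 2×1
Total coins = 4 + 1 + 2 = 7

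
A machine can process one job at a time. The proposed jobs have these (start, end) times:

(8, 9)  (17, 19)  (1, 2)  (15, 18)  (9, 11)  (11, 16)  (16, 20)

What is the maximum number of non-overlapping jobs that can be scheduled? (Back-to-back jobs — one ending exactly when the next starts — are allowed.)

By end time: (1,2), (8,9), (9,11), (11,16), (15,18), (17,19), (16,20).
Pick (1,2); next start ≥ 2 → (8,9); next start ≥ 9 → (9,11); next start ≥ 11 → (11,16); next start ≥ 16 → (17,19).
Selected 5 jobs.

5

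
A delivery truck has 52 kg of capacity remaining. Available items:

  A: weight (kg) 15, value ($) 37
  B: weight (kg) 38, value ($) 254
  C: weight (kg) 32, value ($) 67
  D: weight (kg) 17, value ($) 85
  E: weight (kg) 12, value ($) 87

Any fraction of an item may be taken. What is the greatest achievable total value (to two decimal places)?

351.00

Greedy by value/weight ratio, highest first.
Ratios (sorted): E 7.25, B 6.68, D 5.00, A 2.47, C 2.09
take E (12 @ 87); take B (38 @ 254); take 2/17 of D → 10.00. Capacity used 52/52.
Total value = 351.00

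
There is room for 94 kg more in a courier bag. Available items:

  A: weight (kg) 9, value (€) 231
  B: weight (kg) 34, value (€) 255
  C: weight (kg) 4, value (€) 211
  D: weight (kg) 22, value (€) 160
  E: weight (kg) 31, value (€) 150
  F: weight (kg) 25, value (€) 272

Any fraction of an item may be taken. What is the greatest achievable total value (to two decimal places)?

Greedy by value/weight ratio, highest first.
Ratios (sorted): C 52.75, A 25.67, F 10.88, B 7.50, D 7.27, E 4.84
take C (4 @ 211); take A (9 @ 231); take F (25 @ 272); take B (34 @ 255); take D (22 @ 160). Capacity used 94/94.
Total value = 1129.00

1129.00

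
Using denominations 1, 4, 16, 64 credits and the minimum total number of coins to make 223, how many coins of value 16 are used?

1

Use the largest denomination that fits, subtract, and repeat.
223 = 3×64 + 1×16 + 3×4 + 3×1
Count of 16: 1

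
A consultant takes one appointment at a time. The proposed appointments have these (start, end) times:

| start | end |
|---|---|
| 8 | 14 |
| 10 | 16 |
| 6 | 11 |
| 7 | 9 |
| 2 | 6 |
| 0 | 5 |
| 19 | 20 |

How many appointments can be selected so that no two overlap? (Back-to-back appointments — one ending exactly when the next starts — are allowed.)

Order by finish time; keep every interval that doesn't clash with the previous kept one.
By end time: (0,5), (2,6), (7,9), (6,11), (8,14), (10,16), (19,20).
Pick (0,5); next start ≥ 5 → (7,9); next start ≥ 9 → (10,16); next start ≥ 16 → (19,20).
Selected 4 appointments.

4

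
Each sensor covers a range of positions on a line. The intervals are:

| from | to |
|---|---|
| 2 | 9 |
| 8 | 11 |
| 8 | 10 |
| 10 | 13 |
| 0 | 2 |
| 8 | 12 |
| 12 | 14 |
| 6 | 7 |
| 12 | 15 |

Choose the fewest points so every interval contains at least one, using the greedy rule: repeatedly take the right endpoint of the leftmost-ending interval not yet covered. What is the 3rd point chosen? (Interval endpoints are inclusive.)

10

Process intervals by earliest right end; each time one isn't hit yet, stab at its right endpoint.
Sorted: [0,2] [6,7] [2,9] [8,10] [8,11] [8,12] [10,13] [12,14] [12,15]
{[0,2]} hit by 2; {[6,7],[2,9]} hit by 7; {[8,10],[8,11],[8,12],[10,13]} hit by 10; {[12,14],[12,15]} hit by 14.
Points: 2, 7, 10, 14 (4 total).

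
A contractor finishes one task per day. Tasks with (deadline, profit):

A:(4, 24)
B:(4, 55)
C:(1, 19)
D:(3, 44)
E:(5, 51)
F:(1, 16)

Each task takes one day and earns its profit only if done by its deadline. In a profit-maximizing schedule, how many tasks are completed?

5

By profit: B(d4,55), E(d5,51), D(d3,44), A(d4,24), C(d1,19), F(d1,16)
B→slot 4; E→slot 5; D→slot 3; A→slot 2; C→slot 1; F skipped.
5 of 6 scheduled.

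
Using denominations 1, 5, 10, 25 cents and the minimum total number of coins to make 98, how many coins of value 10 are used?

2

98 = 3×25 + 2×10 + 3×1
Count of 10: 2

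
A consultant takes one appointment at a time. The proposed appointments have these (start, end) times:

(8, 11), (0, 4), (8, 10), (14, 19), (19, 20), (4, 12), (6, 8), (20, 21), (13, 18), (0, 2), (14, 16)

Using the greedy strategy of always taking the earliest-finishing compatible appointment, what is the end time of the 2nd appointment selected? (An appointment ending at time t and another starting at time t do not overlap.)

Order by finish time; keep every interval that doesn't clash with the previous kept one.
By end time: (0,2), (0,4), (6,8), (8,10), (8,11), (4,12), (14,16), (13,18), (14,19), (19,20), (20,21).
Pick (0,2); next start ≥ 2 → (6,8); next start ≥ 8 → (8,10); next start ≥ 10 → (14,16); next start ≥ 16 → (19,20); next start ≥ 20 → (20,21).
Selected: (0,2) (6,8) (8,10) (14,16) (19,20) (20,21)

8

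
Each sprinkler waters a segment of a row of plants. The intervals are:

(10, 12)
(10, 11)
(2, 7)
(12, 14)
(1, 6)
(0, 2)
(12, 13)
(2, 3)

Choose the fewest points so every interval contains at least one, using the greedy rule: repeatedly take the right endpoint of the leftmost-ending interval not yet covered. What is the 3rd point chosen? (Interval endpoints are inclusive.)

13

Sort by right endpoint; whenever an interval is uncovered, place a point at its right end.
Sorted: [0,2] [2,3] [1,6] [2,7] [10,11] [10,12] [12,13] [12,14]
{[0,2],[2,3],[1,6],[2,7]} hit by 2; {[10,11],[10,12]} hit by 11; {[12,13],[12,14]} hit by 13.
Points: 2, 11, 13 (3 total).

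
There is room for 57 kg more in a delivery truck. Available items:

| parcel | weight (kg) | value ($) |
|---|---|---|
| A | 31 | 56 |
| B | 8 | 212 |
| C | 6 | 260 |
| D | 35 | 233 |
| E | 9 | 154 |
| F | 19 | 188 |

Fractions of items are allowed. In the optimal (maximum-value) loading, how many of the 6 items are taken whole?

Order: C (260/6=43.33) > B (212/8=26.50) > E (154/9=17.11) > F (188/19=9.89) > D (233/35=6.66) > A (56/31=1.81)
Fill: take C (6 @ 260) → take B (8 @ 212) → take E (9 @ 154) → take F (19 @ 188) → take 15/35 of D → 99.86; 57/57 used.
4 item(s) taken whole; one partial (take 15/35 of D).

4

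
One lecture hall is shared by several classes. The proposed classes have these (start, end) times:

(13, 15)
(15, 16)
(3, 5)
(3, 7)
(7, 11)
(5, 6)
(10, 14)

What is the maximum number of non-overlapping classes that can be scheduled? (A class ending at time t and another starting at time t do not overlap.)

5

Sort by end time and greedily take each interval whose start is ≥ the last chosen end.
By end time: (3,5), (5,6), (3,7), (7,11), (10,14), (13,15), (15,16).
Pick (3,5); next start ≥ 5 → (5,6); next start ≥ 6 → (7,11); next start ≥ 11 → (13,15); next start ≥ 15 → (15,16).
Selected 5 classes.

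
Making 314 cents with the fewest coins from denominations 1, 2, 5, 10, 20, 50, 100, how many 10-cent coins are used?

1

Greedy: take as many of the largest coin as possible, then repeat with the remainder.
314 − 3×100→14 − 1×10→4 − 2×2→0
Count of 10: 1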